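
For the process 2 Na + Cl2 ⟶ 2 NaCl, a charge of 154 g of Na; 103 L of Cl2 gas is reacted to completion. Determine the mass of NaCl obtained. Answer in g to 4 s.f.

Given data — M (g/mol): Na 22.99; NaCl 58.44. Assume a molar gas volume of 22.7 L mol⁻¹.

391.5 g

n(Na) = 154.0 / 22.99 = 6.699 mol
n(Cl2) = 103.0 / 22.7 = 4.537 mol
n/ν for Na = 6.699/2 = 3.350
n/ν for Cl2 = 4.537/1 = 4.537
Smallest n/ν is Na → limiting reagent.
n(NaCl) = (2/2) × 6.699 = 6.699 mol
mass = 6.699 × 58.44 = 391.5 g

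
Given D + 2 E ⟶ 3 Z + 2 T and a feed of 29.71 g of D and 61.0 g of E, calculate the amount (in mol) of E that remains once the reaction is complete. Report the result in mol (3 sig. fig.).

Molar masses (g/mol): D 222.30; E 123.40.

n(D) = 29.71 / 222.30 = 0.1336 mol
n(E) = 61.00 / 123.40 = 0.4943 mol
n/ν for D = 0.1336/1 = 0.1336
n/ν for E = 0.4943/2 = 0.2472
Smallest n/ν is D → limiting reagent.
E consumed = (2/1) × 0.1336 = 0.2672 mol
E remaining = 0.4943 − 0.2672 = 0.2271 mol

0.227 mol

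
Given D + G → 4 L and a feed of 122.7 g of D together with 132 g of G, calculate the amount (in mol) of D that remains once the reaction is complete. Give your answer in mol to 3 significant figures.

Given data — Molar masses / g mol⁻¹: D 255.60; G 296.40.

n(D) = 122.7 / 255.60 = 0.4800 mol
n(G) = 132.0 / 296.40 = 0.4453 mol
n/ν → D: 0.4800, G: 0.4453; G is limiting.
D consumed = (1/1) × 0.4453 = 0.4453 mol
D remaining = 0.4800 − 0.4453 = 0.03470 mol

0.0347 mol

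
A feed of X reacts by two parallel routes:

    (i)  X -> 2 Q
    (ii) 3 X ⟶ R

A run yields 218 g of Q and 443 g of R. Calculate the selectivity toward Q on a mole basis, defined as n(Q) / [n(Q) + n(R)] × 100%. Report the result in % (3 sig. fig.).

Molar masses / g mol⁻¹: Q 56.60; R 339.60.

74.7 %

n(Q) = 218 / 56.60 = 3.852 mol
n(R) = 443 / 339.60 = 1.304 mol
selectivity = 3.852/(3.852+1.304) × 100 = 74.71 %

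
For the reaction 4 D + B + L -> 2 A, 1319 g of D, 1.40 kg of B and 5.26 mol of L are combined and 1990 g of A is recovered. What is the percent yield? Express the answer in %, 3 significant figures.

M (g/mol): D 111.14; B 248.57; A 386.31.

86.8 %

n(D) = 1319 / 111.14 = 11.87 mol
n(B) = 1.400×1000 / 248.57 = 5.632 mol
n(L) = 5.260 mol
n/ν → D: 2.968, B: 5.632, L: 5.260; D is limiting.
theoretical n(A) = (2/4) × 11.87 = 5.935 mol → 2293 g
% yield = 1990 / 2293 × 100 = 86.79 %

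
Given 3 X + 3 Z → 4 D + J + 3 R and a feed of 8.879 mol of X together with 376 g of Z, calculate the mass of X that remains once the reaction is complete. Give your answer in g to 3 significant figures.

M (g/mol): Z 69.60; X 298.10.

1040 g

n(X) = 8.879 mol
n(Z) = 376.0 / 69.60 = 5.402 mol
n/ν for X = 8.879/3 = 2.960
n/ν for Z = 5.402/3 = 1.801
Smallest n/ν is Z → limiting reagent.
X consumed = (3/3) × 5.402 = 5.402 mol
X remaining = 8.879 − 5.402 = 3.477 mol
mass = 3.477 × 298.10 = 1036 g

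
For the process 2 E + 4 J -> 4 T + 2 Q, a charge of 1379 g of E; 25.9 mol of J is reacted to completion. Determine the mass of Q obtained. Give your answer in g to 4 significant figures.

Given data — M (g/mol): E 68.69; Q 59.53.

n(E) = 1379 / 68.69 = 20.08 mol
n(J) = 25.90 mol
n/ν for E = 20.08/2 = 10.04
n/ν for J = 25.90/4 = 6.475
Smallest n/ν is J → limiting reagent.
n(Q) = (2/4) × 25.90 = 12.95 mol
mass = 12.95 × 59.53 = 770.9 g

770.9 g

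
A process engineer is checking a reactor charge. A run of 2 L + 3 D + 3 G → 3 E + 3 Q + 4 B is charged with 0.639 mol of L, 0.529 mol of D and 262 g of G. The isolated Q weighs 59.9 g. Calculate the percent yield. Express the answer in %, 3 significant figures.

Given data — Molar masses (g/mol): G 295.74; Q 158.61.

n(L) = 0.6390 mol
n(D) = 0.5290 mol
n(G) = 262.0 / 295.74 = 0.8859 mol
n/ν for L = 0.6390/2 = 0.3195
n/ν for D = 0.5290/3 = 0.1763
n/ν for G = 0.8859/3 = 0.2953
Smallest n/ν is D → limiting reagent.
theoretical n(Q) = (3/3) × 0.5290 = 0.5290 mol → 83.90 g
% yield = 59.9 / 83.90 × 100 = 71.39 %

71.4 %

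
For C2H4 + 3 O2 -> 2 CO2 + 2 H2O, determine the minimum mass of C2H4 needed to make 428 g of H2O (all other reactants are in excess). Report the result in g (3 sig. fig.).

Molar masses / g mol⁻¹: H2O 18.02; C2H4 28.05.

333 g

n(H2O) = 428 / 18.02 = 23.75 mol
n(C2H4) = (1/2) × 23.75 = 11.88 mol
mass = 11.88 × 28.05 = 333.2 g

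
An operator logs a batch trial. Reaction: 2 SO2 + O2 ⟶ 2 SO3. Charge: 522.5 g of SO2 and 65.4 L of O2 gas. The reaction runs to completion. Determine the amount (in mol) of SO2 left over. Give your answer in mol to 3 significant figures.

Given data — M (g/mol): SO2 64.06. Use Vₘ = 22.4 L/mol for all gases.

n(SO2) = 522.5 / 64.06 = 8.156 mol
n(O2) = 65.40 / 22.4 = 2.920 mol
n/ν for SO2 = 8.156/2 = 4.078
n/ν for O2 = 2.920/1 = 2.920
Smallest n/ν is O2 → limiting reagent.
SO2 consumed = (2/1) × 2.920 = 5.840 mol
SO2 remaining = 8.156 − 5.840 = 2.316 mol

2.32 mol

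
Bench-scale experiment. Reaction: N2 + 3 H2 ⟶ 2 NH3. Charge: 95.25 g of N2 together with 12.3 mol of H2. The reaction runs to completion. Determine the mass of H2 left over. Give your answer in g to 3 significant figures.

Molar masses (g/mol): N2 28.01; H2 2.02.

4.24 g

n(N2) = 95.25 / 28.01 = 3.401 mol
n(H2) = 12.30 mol
n/ν → N2: 3.401, H2: 4.100; N2 is limiting.
H2 consumed = (3/1) × 3.401 = 10.20 mol
H2 remaining = 12.30 − 10.20 = 2.100 mol
mass = 2.100 × 2.02 = 4.242 g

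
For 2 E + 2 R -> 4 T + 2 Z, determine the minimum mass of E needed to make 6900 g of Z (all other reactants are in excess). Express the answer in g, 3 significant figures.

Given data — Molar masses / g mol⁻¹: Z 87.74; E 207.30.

n(Z) = 6900 / 87.74 = 78.64 mol
n(E) = (2/2) × 78.64 = 78.64 mol
mass = 78.64 × 207.30 = 16300 g

16300 g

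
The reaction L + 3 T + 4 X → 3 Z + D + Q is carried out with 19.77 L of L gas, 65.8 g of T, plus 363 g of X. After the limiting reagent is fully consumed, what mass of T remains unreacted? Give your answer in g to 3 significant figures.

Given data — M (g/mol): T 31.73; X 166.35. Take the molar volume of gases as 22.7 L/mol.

n(L) = 19.77 / 22.7 = 0.8709 mol
n(T) = 65.80 / 31.73 = 2.074 mol
n(X) = 363.0 / 166.35 = 2.182 mol
n/ν → L: 0.8709, T: 0.6913, X: 0.5455; X is limiting.
T consumed = (3/4) × 2.182 = 1.637 mol
T remaining = 2.074 − 1.637 = 0.4370 mol
mass = 0.4370 × 31.73 = 13.87 g

13.9 g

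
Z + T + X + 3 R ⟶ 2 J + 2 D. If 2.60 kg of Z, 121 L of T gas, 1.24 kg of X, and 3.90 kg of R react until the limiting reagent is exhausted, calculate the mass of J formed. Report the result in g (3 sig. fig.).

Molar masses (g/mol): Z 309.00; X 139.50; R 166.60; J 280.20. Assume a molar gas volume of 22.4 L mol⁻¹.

n(Z) = 2.600×1000 / 309.00 = 8.414 mol
n(T) = 121.0 / 22.4 = 5.402 mol
n(X) = 1.240×1000 / 139.50 = 8.889 mol
n(R) = 3.900×1000 / 166.60 = 23.41 mol
n/ν for Z = 8.414/1 = 8.414
n/ν for T = 5.402/1 = 5.402
n/ν for X = 8.889/1 = 8.889
n/ν for R = 23.41/3 = 7.803
Smallest n/ν is T → limiting reagent.
n(J) = (2/1) × 5.402 = 10.80 mol
mass = 10.80 × 280.20 = 3026 g

3030 g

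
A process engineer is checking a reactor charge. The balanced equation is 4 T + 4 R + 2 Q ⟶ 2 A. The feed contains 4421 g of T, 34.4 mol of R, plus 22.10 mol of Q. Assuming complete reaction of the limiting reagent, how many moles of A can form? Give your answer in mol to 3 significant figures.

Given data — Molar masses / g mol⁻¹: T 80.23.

17.2 mol

n(T) = 4421 / 80.23 = 55.10 mol
n(R) = 34.40 mol
n(Q) = 22.10 mol
n/ν → T: 13.78, R: 8.600, Q: 11.05; R is limiting.
n(A) = (2/4) × 34.40 = 17.20 mol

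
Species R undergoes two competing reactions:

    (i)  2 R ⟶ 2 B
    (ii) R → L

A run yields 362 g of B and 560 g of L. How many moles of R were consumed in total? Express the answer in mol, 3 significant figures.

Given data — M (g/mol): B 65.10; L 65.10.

n(B) = 362 / 65.10 = 5.561 mol
n(L) = 560 / 65.10 = 8.602 mol
n(R) via (i) = (2/2)×5.561 = 5.561 mol
n(R) via (ii) = (1/1)×8.602 = 8.602 mol
total n(R) = 5.561 + 8.602 = 14.16 mol

14.2 mol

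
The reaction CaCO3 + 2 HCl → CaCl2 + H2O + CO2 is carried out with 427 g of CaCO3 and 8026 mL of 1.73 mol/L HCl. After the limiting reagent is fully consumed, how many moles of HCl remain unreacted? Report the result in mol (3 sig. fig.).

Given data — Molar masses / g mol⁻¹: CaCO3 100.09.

5.35 mol

n(CaCO3) = 427.0 / 100.09 = 4.266 mol
n(HCl) = 1.73 × 8026/1000 = 13.88 mol
n/ν for CaCO3 = 4.266/1 = 4.266
n/ν for HCl = 13.88/2 = 6.940
Smallest n/ν is CaCO3 → limiting reagent.
HCl consumed = (2/1) × 4.266 = 8.532 mol
HCl remaining = 13.88 − 8.532 = 5.348 mol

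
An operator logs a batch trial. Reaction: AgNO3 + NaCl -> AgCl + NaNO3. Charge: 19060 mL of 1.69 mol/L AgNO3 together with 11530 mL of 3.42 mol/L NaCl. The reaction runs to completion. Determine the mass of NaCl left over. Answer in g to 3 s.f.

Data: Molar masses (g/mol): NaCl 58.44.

422 g

n(AgNO3) = 1.69 × 19060/1000 = 32.21 mol
n(NaCl) = 3.42 × 11530/1000 = 39.43 mol
n/ν for AgNO3 = 32.21/1 = 32.21
n/ν for NaCl = 39.43/1 = 39.43
Smallest n/ν is AgNO3 → limiting reagent.
NaCl consumed = (1/1) × 32.21 = 32.21 mol
NaCl remaining = 39.43 − 32.21 = 7.220 mol
mass = 7.220 × 58.44 = 421.9 g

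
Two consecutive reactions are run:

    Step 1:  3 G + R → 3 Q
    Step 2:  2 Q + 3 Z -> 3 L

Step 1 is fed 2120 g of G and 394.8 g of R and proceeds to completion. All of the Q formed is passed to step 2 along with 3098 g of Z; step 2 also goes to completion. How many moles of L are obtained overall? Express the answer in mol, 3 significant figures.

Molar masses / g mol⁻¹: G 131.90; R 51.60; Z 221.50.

Step 1:
n(G) = 2120 / 131.90 = 16.07 mol
n(R) = 394.8 / 51.60 = 7.651 mol
n/ν → G: 5.357, R: 7.651; G is limiting.
n(Q) produced = (3/3) × 16.07 = 16.07 mol
Step 2:
n(Q) available = 16.07 mol
n(Z) = 3098 / 221.50 = 13.99 mol
n/ν → Q: 8.035, Z: 4.663; Z is limiting.
n(L) = (3/3) × 13.99 = 13.99 mol

14.0 mol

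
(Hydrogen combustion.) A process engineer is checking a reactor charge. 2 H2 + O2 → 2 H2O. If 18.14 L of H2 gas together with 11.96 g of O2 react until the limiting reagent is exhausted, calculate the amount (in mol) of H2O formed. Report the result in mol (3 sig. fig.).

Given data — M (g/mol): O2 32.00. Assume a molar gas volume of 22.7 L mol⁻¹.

0.748 mol

n(H2) = 18.14 / 22.7 = 0.7991 mol
n(O2) = 11.96 / 32.00 = 0.3738 mol
n/ν for H2 = 0.7991/2 = 0.3996
n/ν for O2 = 0.3738/1 = 0.3738
Smallest n/ν is O2 → limiting reagent.
n(H2O) = (2/1) × 0.3738 = 0.7476 mol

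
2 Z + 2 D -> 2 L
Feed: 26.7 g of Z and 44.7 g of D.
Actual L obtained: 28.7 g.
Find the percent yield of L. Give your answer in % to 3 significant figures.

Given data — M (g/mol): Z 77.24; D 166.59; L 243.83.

43.9 %

n(Z) = 26.70 / 77.24 = 0.3457 mol
n(D) = 44.70 / 166.59 = 0.2683 mol
n/ν → Z: 0.1729, D: 0.1342; D is limiting.
theoretical n(L) = (2/2) × 0.2683 = 0.2683 mol → 65.42 g
% yield = 28.7 / 65.42 × 100 = 43.87 %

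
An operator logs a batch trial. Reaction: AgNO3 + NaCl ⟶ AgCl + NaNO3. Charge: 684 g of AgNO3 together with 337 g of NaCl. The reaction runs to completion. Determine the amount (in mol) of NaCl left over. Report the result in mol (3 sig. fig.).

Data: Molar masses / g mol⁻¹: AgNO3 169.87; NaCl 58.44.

1.74 mol

n(AgNO3) = 684.0 / 169.87 = 4.027 mol
n(NaCl) = 337.0 / 58.44 = 5.767 mol
n/ν for AgNO3 = 4.027/1 = 4.027
n/ν for NaCl = 5.767/1 = 5.767
Smallest n/ν is AgNO3 → limiting reagent.
NaCl consumed = (1/1) × 4.027 = 4.027 mol
NaCl remaining = 5.767 − 4.027 = 1.740 mol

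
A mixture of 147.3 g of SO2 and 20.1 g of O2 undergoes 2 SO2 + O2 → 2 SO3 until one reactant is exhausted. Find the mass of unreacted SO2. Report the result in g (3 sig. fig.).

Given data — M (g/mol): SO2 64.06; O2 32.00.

n(SO2) = 147.3 / 64.06 = 2.299 mol
n(O2) = 20.10 / 32.00 = 0.6281 mol
n/ν for SO2 = 2.299/2 = 1.150
n/ν for O2 = 0.6281/1 = 0.6281
Smallest n/ν is O2 → limiting reagent.
SO2 consumed = (2/1) × 0.6281 = 1.256 mol
SO2 remaining = 2.299 − 1.256 = 1.043 mol
mass = 1.043 × 64.06 = 66.81 g

66.8 g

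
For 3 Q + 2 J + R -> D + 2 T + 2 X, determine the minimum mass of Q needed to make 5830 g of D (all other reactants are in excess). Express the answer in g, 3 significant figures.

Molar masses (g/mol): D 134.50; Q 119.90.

n(D) = 5830 / 134.50 = 43.35 mol
n(Q) = (3/1) × 43.35 = 130.1 mol
mass = 130.1 × 119.90 = 15600 g

15600 g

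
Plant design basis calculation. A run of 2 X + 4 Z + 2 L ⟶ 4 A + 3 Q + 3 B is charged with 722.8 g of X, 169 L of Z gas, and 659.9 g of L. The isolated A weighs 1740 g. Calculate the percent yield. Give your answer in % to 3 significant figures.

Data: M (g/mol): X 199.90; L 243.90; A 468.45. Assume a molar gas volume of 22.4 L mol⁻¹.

n(X) = 722.8 / 199.90 = 3.616 mol
n(Z) = 169.0 / 22.4 = 7.545 mol
n(L) = 659.9 / 243.90 = 2.706 mol
n/ν for X = 3.616/2 = 1.808
n/ν for Z = 7.545/4 = 1.886
n/ν for L = 2.706/2 = 1.353
Smallest n/ν is L → limiting reagent.
theoretical n(A) = (4/2) × 2.706 = 5.412 mol → 2535 g
% yield = 1740 / 2535 × 100 = 68.64 %

68.6 %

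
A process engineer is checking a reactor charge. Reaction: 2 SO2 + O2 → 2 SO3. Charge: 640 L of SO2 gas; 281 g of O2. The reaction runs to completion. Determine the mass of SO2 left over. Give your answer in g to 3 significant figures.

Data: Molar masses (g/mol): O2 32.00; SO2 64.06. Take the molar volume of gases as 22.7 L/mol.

681 g

n(SO2) = 640.0 / 22.7 = 28.19 mol
n(O2) = 281.0 / 32.00 = 8.781 mol
n/ν for SO2 = 28.19/2 = 14.10
n/ν for O2 = 8.781/1 = 8.781
Smallest n/ν is O2 → limiting reagent.
SO2 consumed = (2/1) × 8.781 = 17.56 mol
SO2 remaining = 28.19 − 17.56 = 10.63 mol
mass = 10.63 × 64.06 = 681.0 g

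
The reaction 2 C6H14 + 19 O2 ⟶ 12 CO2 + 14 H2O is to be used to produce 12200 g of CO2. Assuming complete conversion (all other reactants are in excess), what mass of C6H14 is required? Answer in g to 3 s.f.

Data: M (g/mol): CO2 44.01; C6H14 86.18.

3980 g

n(CO2) = 12200 / 44.01 = 277.2 mol
n(C6H14) = (2/12) × 277.2 = 46.20 mol
mass = 46.20 × 86.18 = 3982 g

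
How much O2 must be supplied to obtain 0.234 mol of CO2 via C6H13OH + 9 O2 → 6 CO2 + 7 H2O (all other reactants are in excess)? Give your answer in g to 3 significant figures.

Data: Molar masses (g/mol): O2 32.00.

11.2 g

n(CO2) = 0.2340 mol
n(O2) = (9/6) × 0.2340 = 0.3510 mol
mass = 0.3510 × 32.00 = 11.23 g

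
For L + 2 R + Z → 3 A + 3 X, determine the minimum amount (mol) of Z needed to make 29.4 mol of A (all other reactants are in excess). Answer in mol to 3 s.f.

9.80 mol

n(A) = 29.40 mol
n(Z) = (1/3) × 29.40 = 9.800 mol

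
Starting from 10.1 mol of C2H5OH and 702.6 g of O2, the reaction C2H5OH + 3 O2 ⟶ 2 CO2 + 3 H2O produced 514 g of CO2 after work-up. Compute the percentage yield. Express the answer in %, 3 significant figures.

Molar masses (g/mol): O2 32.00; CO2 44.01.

79.8 %

n(C2H5OH) = 10.10 mol
n(O2) = 702.6 / 32.00 = 21.96 mol
n/ν → C2H5OH: 10.10, O2: 7.320; O2 is limiting.
theoretical n(CO2) = (2/3) × 21.96 = 14.64 mol → 644.3 g
% yield = 514 / 644.3 × 100 = 79.78 %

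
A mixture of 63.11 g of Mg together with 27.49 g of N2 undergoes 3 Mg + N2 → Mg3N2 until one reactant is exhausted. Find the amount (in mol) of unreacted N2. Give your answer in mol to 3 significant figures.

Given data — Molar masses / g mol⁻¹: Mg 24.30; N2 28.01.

0.116 mol

n(Mg) = 63.11 / 24.30 = 2.597 mol
n(N2) = 27.49 / 28.01 = 0.9814 mol
n/ν for Mg = 2.597/3 = 0.8657
n/ν for N2 = 0.9814/1 = 0.9814
Smallest n/ν is Mg → limiting reagent.
N2 consumed = (1/3) × 2.597 = 0.8657 mol
N2 remaining = 0.9814 − 0.8657 = 0.1157 mol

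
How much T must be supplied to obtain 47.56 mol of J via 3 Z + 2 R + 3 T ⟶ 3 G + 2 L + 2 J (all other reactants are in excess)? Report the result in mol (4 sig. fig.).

71.34 mol

n(J) = 47.56 mol
n(T) = (3/2) × 47.56 = 71.34 mol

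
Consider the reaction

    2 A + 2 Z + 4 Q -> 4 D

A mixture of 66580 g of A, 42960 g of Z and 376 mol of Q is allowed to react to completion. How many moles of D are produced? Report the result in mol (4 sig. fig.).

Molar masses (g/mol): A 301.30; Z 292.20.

n(A) = 66580 / 301.30 = 221.0 mol
n(Z) = 42960 / 292.20 = 147.0 mol
n(Q) = 376.0 mol
n/ν → A: 110.5, Z: 73.50, Q: 94.00; Z is limiting.
n(D) = (4/2) × 147.0 = 294.0 mol

294.0 mol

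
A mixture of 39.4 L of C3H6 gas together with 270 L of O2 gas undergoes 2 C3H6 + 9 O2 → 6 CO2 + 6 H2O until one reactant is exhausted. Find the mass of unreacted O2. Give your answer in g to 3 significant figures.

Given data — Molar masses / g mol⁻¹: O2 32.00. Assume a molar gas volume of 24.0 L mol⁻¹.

n(C3H6) = 39.40 / 24.0 = 1.642 mol
n(O2) = 270.0 / 24.0 = 11.25 mol
n/ν → C3H6: 0.8210, O2: 1.250; C3H6 is limiting.
O2 consumed = (9/2) × 1.642 = 7.389 mol
O2 remaining = 11.25 − 7.389 = 3.861 mol
mass = 3.861 × 32.00 = 123.6 g

124 g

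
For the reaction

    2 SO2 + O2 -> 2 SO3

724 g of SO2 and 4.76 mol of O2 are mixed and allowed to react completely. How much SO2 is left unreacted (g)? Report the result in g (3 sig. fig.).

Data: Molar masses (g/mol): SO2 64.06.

114 g

n(SO2) = 724.0 / 64.06 = 11.30 mol
n(O2) = 4.760 mol
n/ν → SO2: 5.650, O2: 4.760; O2 is limiting.
SO2 consumed = (2/1) × 4.760 = 9.520 mol
SO2 remaining = 11.30 − 9.520 = 1.780 mol
mass = 1.780 × 64.06 = 114.0 g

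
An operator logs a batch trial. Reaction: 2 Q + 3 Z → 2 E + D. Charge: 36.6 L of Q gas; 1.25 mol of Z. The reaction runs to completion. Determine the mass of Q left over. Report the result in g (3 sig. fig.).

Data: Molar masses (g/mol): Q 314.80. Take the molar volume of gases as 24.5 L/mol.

208 g

n(Q) = 36.60 / 24.5 = 1.494 mol
n(Z) = 1.250 mol
n/ν → Q: 0.7470, Z: 0.4167; Z is limiting.
Q consumed = (2/3) × 1.250 = 0.8333 mol
Q remaining = 1.494 − 0.8333 = 0.6607 mol
mass = 0.6607 × 314.80 = 208.0 g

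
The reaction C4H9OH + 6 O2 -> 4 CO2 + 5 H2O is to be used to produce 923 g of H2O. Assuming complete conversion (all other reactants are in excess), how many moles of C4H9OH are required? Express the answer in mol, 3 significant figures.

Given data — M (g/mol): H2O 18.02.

n(H2O) = 923 / 18.02 = 51.22 mol
n(C4H9OH) = (1/5) × 51.22 = 10.24 mol

10.2 mol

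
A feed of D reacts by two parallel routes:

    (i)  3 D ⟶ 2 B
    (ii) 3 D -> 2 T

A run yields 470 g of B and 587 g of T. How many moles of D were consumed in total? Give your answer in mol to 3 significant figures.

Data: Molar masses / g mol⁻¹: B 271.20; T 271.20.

n(B) = 470 / 271.20 = 1.733 mol
n(T) = 587 / 271.20 = 2.164 mol
n(D) via (i) = (3/2)×1.733 = 2.600 mol
n(D) via (ii) = (3/2)×2.164 = 3.246 mol
total n(D) = 2.600 + 3.246 = 5.846 mol

5.85 mol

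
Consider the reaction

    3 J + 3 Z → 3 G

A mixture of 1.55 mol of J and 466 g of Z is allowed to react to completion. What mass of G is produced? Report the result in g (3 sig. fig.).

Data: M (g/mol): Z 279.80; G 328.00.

508 g

n(J) = 1.550 mol
n(Z) = 466.0 / 279.80 = 1.665 mol
n/ν for J = 1.550/3 = 0.5167
n/ν for Z = 1.665/3 = 0.5550
Smallest n/ν is J → limiting reagent.
n(G) = (3/3) × 1.550 = 1.550 mol
mass = 1.550 × 328.00 = 508.4 g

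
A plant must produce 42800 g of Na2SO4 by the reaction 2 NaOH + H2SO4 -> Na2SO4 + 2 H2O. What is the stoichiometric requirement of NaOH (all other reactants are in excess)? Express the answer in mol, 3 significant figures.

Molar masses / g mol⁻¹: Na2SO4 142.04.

n(Na2SO4) = 42800 / 142.04 = 301.3 mol
n(NaOH) = (2/1) × 301.3 = 602.6 mol

603 mol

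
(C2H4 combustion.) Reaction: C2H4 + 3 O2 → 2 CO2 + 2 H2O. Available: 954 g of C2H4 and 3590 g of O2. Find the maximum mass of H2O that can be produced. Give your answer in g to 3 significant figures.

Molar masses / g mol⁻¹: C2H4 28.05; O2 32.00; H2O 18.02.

1230 g

n(C2H4) = 954.0 / 28.05 = 34.01 mol
n(O2) = 3590 / 32.00 = 112.2 mol
n/ν for C2H4 = 34.01/1 = 34.01
n/ν for O2 = 112.2/3 = 37.40
Smallest n/ν is C2H4 → limiting reagent.
n(H2O) = (2/1) × 34.01 = 68.02 mol
mass = 68.02 × 18.02 = 1226 g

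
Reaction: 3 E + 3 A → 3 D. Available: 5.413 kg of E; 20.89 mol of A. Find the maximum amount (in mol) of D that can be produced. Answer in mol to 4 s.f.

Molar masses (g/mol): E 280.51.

19.30 mol

n(E) = 5.413×1000 / 280.51 = 19.30 mol
n(A) = 20.89 mol
n/ν for E = 19.30/3 = 6.433
n/ν for A = 20.89/3 = 6.963
Smallest n/ν is E → limiting reagent.
n(D) = (3/3) × 19.30 = 19.30 mol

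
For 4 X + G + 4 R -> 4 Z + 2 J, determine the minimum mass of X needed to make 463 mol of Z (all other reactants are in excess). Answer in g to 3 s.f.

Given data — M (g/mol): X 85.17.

n(Z) = 463.0 mol
n(X) = (4/4) × 463.0 = 463.0 mol
mass = 463.0 × 85.17 = 39430 g

39400 g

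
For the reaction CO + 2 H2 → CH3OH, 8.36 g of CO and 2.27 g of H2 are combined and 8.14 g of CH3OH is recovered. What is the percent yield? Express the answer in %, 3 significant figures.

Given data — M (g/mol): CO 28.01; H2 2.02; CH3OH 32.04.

n(CO) = 8.360 / 28.01 = 0.2985 mol
n(H2) = 2.270 / 2.02 = 1.124 mol
n/ν for CO = 0.2985/1 = 0.2985
n/ν for H2 = 1.124/2 = 0.5620
Smallest n/ν is CO → limiting reagent.
theoretical n(CH3OH) = (1/1) × 0.2985 = 0.2985 mol → 9.564 g
% yield = 8.14 / 9.564 × 100 = 85.11 %

85.1 %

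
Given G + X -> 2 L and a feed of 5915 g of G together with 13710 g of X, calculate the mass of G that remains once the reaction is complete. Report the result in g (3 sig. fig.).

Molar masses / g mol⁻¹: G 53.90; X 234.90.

n(G) = 5915 / 53.90 = 109.7 mol
n(X) = 13710 / 234.90 = 58.37 mol
n/ν for G = 109.7/1 = 109.7
n/ν for X = 58.37/1 = 58.37
Smallest n/ν is X → limiting reagent.
G consumed = (1/1) × 58.37 = 58.37 mol
G remaining = 109.7 − 58.37 = 51.33 mol
mass = 51.33 × 53.90 = 2767 g

2770 g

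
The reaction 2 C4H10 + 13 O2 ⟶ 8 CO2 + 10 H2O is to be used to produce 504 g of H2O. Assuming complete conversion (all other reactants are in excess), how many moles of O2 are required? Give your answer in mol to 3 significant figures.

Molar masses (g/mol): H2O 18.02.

n(H2O) = 504 / 18.02 = 27.97 mol
n(O2) = (13/10) × 27.97 = 36.36 mol

36.4 mol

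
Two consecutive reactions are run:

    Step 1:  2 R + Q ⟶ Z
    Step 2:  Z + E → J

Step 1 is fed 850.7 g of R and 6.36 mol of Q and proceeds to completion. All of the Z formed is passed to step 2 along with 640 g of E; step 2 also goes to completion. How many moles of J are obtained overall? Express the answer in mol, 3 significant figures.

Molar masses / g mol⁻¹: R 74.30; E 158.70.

Step 1:
n(R) = 850.7 / 74.30 = 11.45 mol
n(Q) = 6.360 mol
n/ν for R = 11.45/2 = 5.725
n/ν for Q = 6.360/1 = 6.360
Smallest n/ν is R → limiting reagent.
n(Z) produced = (1/2) × 11.45 = 5.725 mol
Step 2:
n(Z) available = 5.725 mol
n(E) = 640.0 / 158.70 = 4.033 mol
n/ν for Z = 5.725/1 = 5.725
n/ν for E = 4.033/1 = 4.033
Smallest n/ν is E → limiting reagent.
n(J) = (1/1) × 4.033 = 4.033 mol

4.03 mol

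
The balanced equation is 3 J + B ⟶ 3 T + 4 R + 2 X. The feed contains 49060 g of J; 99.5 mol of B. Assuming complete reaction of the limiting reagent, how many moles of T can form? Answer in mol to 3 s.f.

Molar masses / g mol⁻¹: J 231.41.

n(J) = 49060 / 231.41 = 212.0 mol
n(B) = 99.50 mol
n/ν for J = 212.0/3 = 70.67
n/ν for B = 99.50/1 = 99.50
Smallest n/ν is J → limiting reagent.
n(T) = (3/3) × 212.0 = 212.0 mol

212 mol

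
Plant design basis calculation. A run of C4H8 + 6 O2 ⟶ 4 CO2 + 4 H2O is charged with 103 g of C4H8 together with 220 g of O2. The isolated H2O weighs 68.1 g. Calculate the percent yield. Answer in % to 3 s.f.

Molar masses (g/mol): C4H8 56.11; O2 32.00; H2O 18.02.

82.5 %

n(C4H8) = 103.0 / 56.11 = 1.836 mol
n(O2) = 220.0 / 32.00 = 6.875 mol
n/ν for C4H8 = 1.836/1 = 1.836
n/ν for O2 = 6.875/6 = 1.146
Smallest n/ν is O2 → limiting reagent.
theoretical n(H2O) = (4/6) × 6.875 = 4.583 mol → 82.59 g
% yield = 68.1 / 82.59 × 100 = 82.46 %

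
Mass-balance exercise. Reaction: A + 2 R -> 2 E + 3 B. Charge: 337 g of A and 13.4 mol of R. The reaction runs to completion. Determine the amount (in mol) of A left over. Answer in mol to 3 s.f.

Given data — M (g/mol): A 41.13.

n(A) = 337.0 / 41.13 = 8.194 mol
n(R) = 13.40 mol
n/ν for A = 8.194/1 = 8.194
n/ν for R = 13.40/2 = 6.700
Smallest n/ν is R → limiting reagent.
A consumed = (1/2) × 13.40 = 6.700 mol
A remaining = 8.194 − 6.700 = 1.494 mol

1.49 mol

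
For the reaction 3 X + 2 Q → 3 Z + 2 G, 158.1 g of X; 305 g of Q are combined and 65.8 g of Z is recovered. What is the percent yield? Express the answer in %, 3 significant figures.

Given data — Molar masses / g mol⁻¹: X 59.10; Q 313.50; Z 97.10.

n(X) = 158.1 / 59.10 = 2.675 mol
n(Q) = 305.0 / 313.50 = 0.9729 mol
n/ν for X = 2.675/3 = 0.8917
n/ν for Q = 0.9729/2 = 0.4865
Smallest n/ν is Q → limiting reagent.
theoretical n(Z) = (3/2) × 0.9729 = 1.459 mol → 141.7 g
% yield = 65.8 / 141.7 × 100 = 46.44 %

46.4 %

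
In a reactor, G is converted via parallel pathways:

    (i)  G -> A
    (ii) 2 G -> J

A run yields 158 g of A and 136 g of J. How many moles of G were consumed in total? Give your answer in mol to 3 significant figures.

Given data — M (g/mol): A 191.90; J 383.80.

n(A) = 158 / 191.90 = 0.8233 mol
n(J) = 136 / 383.80 = 0.3544 mol
n(G) via (i) = (1/1)×0.8233 = 0.8233 mol
n(G) via (ii) = (2/1)×0.3544 = 0.7088 mol
total n(G) = 0.8233 + 0.7088 = 1.532 mol

1.53 mol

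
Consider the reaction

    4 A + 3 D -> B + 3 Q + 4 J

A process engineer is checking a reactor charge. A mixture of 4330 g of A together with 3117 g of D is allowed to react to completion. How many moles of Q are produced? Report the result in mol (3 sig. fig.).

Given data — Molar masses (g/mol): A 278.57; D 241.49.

n(A) = 4330 / 278.57 = 15.54 mol
n(D) = 3117 / 241.49 = 12.91 mol
n/ν for A = 15.54/4 = 3.885
n/ν for D = 12.91/3 = 4.303
Smallest n/ν is A → limiting reagent.
n(Q) = (3/4) × 15.54 = 11.66 mol

11.7 mol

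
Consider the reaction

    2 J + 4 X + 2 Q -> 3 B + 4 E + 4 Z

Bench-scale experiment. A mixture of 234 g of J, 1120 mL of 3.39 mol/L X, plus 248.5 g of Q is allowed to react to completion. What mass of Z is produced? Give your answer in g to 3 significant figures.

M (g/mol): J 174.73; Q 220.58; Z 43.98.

99.1 g

n(J) = 234.0 / 174.73 = 1.339 mol
n(X) = 3.39 × 1120/1000 = 3.797 mol
n(Q) = 248.5 / 220.58 = 1.127 mol
n/ν → J: 0.6695, X: 0.9493, Q: 0.5635; Q is limiting.
n(Z) = (4/2) × 1.127 = 2.254 mol
mass = 2.254 × 43.98 = 99.13 g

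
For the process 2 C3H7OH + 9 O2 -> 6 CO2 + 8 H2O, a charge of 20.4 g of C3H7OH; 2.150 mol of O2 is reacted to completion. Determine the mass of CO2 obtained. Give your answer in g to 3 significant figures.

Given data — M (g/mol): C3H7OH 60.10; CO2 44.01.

n(C3H7OH) = 20.40 / 60.10 = 0.3394 mol
n(O2) = 2.150 mol
n/ν → C3H7OH: 0.1697, O2: 0.2389; C3H7OH is limiting.
n(CO2) = (6/2) × 0.3394 = 1.018 mol
mass = 1.018 × 44.01 = 44.80 g

44.8 g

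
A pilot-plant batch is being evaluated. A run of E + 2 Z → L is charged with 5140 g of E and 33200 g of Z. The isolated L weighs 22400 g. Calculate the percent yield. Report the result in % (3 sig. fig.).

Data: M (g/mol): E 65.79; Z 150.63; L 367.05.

n(E) = 5140 / 65.79 = 78.13 mol
n(Z) = 33200 / 150.63 = 220.4 mol
n/ν for E = 78.13/1 = 78.13
n/ν for Z = 220.4/2 = 110.2
Smallest n/ν is E → limiting reagent.
theoretical n(L) = (1/1) × 78.13 = 78.13 mol → 28680 g
% yield = 22400 / 28680 × 100 = 78.10 %

78.1 %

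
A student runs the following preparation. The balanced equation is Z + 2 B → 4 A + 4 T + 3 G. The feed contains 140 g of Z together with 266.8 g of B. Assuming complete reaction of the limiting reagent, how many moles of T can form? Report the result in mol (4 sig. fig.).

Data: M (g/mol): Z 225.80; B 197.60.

n(Z) = 140.0 / 225.80 = 0.6200 mol
n(B) = 266.8 / 197.60 = 1.350 mol
n/ν for Z = 0.6200/1 = 0.6200
n/ν for B = 1.350/2 = 0.6750
Smallest n/ν is Z → limiting reagent.
n(T) = (4/1) × 0.6200 = 2.480 mol

2.480 mol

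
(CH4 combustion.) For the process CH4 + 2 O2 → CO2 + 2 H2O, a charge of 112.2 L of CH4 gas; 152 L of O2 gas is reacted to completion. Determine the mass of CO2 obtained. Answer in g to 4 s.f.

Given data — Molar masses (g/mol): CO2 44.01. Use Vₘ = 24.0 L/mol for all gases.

n(CH4) = 112.2 / 24.0 = 4.675 mol
n(O2) = 152.0 / 24.0 = 6.333 mol
n/ν for CH4 = 4.675/1 = 4.675
n/ν for O2 = 6.333/2 = 3.167
Smallest n/ν is O2 → limiting reagent.
n(CO2) = (1/2) × 6.333 = 3.167 mol
mass = 3.167 × 44.01 = 139.4 g

139.4 g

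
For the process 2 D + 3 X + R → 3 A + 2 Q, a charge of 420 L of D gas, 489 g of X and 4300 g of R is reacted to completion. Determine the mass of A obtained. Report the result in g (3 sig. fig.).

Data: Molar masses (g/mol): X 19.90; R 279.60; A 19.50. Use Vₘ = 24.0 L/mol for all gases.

n(D) = 420.0 / 24.0 = 17.50 mol
n(X) = 489.0 / 19.90 = 24.57 mol
n(R) = 4300 / 279.60 = 15.38 mol
n/ν for D = 17.50/2 = 8.750
n/ν for X = 24.57/3 = 8.190
n/ν for R = 15.38/1 = 15.38
Smallest n/ν is X → limiting reagent.
n(A) = (3/3) × 24.57 = 24.57 mol
mass = 24.57 × 19.50 = 479.1 g

479 g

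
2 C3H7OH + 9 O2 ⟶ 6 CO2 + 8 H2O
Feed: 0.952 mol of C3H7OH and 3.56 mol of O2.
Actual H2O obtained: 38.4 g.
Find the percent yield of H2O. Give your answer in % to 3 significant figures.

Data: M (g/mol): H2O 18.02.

67.3 %

n(C3H7OH) = 0.9520 mol
n(O2) = 3.560 mol
n/ν → C3H7OH: 0.4760, O2: 0.3956; O2 is limiting.
theoretical n(H2O) = (8/9) × 3.560 = 3.164 mol → 57.02 g
% yield = 38.4 / 57.02 × 100 = 67.34 %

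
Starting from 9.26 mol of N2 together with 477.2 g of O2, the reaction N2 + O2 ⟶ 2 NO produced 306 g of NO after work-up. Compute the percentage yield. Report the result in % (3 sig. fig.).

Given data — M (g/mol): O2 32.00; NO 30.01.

55.1 %

n(N2) = 9.260 mol
n(O2) = 477.2 / 32.00 = 14.91 mol
n/ν for N2 = 9.260/1 = 9.260
n/ν for O2 = 14.91/1 = 14.91
Smallest n/ν is N2 → limiting reagent.
theoretical n(NO) = (2/1) × 9.260 = 18.52 mol → 555.8 g
% yield = 306 / 555.8 × 100 = 55.06 %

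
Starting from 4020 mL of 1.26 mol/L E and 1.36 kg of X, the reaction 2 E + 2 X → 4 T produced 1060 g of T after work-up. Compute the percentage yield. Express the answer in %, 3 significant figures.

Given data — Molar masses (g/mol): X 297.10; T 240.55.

48.1 %

n(E) = 1.26 × 4020/1000 = 5.065 mol
n(X) = 1.360×1000 / 297.10 = 4.578 mol
n/ν for E = 5.065/2 = 2.533
n/ν for X = 4.578/2 = 2.289
Smallest n/ν is X → limiting reagent.
theoretical n(T) = (4/2) × 4.578 = 9.156 mol → 2202 g
% yield = 1060 / 2202 × 100 = 48.14 %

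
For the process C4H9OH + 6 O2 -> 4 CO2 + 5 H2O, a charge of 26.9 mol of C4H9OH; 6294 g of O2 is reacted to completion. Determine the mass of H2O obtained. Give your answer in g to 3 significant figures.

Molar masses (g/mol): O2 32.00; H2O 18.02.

2420 g

n(C4H9OH) = 26.90 mol
n(O2) = 6294 / 32.00 = 196.7 mol
n/ν → C4H9OH: 26.90, O2: 32.78; C4H9OH is limiting.
n(H2O) = (5/1) × 26.90 = 134.5 mol
mass = 134.5 × 18.02 = 2424 g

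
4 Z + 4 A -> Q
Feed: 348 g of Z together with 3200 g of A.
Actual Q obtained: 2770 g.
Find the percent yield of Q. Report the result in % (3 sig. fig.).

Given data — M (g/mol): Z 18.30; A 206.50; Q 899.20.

n(Z) = 348.0 / 18.30 = 19.02 mol
n(A) = 3200 / 206.50 = 15.50 mol
n/ν for Z = 19.02/4 = 4.755
n/ν for A = 15.50/4 = 3.875
Smallest n/ν is A → limiting reagent.
theoretical n(Q) = (1/4) × 15.50 = 3.875 mol → 3484 g
% yield = 2770 / 3484 × 100 = 79.51 %

79.5 %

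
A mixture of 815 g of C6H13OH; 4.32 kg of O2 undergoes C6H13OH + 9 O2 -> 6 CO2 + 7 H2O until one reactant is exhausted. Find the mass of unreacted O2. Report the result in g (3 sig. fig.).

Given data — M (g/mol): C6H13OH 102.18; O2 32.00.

2020 g

n(C6H13OH) = 815.0 / 102.18 = 7.976 mol
n(O2) = 4.320×1000 / 32.00 = 135.0 mol
n/ν for C6H13OH = 7.976/1 = 7.976
n/ν for O2 = 135.0/9 = 15.00
Smallest n/ν is C6H13OH → limiting reagent.
O2 consumed = (9/1) × 7.976 = 71.78 mol
O2 remaining = 135.0 − 71.78 = 63.22 mol
mass = 63.22 × 32.00 = 2023 g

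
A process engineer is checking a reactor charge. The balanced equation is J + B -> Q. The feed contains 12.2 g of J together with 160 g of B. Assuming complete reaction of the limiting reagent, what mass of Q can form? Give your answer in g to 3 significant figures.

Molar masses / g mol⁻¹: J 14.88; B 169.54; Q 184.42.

n(J) = 12.20 / 14.88 = 0.8199 mol
n(B) = 160.0 / 169.54 = 0.9437 mol
n/ν → J: 0.8199, B: 0.9437; J is limiting.
n(Q) = (1/1) × 0.8199 = 0.8199 mol
mass = 0.8199 × 184.42 = 151.2 g

151 g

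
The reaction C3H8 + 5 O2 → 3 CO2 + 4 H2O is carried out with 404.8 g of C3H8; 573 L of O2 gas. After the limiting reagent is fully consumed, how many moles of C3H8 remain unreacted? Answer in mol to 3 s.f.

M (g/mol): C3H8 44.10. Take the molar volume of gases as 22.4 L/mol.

4.06 mol

n(C3H8) = 404.8 / 44.10 = 9.179 mol
n(O2) = 573.0 / 22.4 = 25.58 mol
n/ν for C3H8 = 9.179/1 = 9.179
n/ν for O2 = 25.58/5 = 5.116
Smallest n/ν is O2 → limiting reagent.
C3H8 consumed = (1/5) × 25.58 = 5.116 mol
C3H8 remaining = 9.179 − 5.116 = 4.063 mol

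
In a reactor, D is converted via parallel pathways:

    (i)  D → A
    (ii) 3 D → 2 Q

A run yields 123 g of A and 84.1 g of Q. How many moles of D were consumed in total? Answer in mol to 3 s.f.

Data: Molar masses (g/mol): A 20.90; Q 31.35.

9.91 mol

n(A) = 123 / 20.90 = 5.885 mol
n(Q) = 84.1 / 31.35 = 2.683 mol
n(D) via (i) = (1/1)×5.885 = 5.885 mol
n(D) via (ii) = (3/2)×2.683 = 4.025 mol
total n(D) = 5.885 + 4.025 = 9.910 mol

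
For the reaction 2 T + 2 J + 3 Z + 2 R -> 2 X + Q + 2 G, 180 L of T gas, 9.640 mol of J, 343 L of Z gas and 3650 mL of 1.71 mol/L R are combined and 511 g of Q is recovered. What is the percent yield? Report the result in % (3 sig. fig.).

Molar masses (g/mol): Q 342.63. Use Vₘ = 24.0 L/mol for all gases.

47.8 %

n(T) = 180.0 / 24.0 = 7.500 mol
n(J) = 9.640 mol
n(Z) = 343.0 / 24.0 = 14.29 mol
n(R) = 1.71 × 3650/1000 = 6.242 mol
n/ν → T: 3.750, J: 4.820, Z: 4.763, R: 3.121; R is limiting.
theoretical n(Q) = (1/2) × 6.242 = 3.121 mol → 1069 g
% yield = 511 / 1069 × 100 = 47.80 %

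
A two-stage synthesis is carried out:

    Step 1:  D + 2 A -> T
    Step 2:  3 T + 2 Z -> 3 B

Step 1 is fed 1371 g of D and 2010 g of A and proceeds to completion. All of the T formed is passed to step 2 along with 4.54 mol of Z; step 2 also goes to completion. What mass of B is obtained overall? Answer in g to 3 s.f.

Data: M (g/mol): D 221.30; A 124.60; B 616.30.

3820 g

Step 1:
n(D) = 1371 / 221.30 = 6.195 mol
n(A) = 2010 / 124.60 = 16.13 mol
n/ν for D = 6.195/1 = 6.195
n/ν for A = 16.13/2 = 8.065
Smallest n/ν is D → limiting reagent.
n(T) produced = (1/1) × 6.195 = 6.195 mol
Step 2:
n(T) available = 6.195 mol
n(Z) = 4.540 mol
n/ν for T = 6.195/3 = 2.065
n/ν for Z = 4.540/2 = 2.270
Smallest n/ν is T → limiting reagent.
n(B) = (3/3) × 6.195 = 6.195 mol
mass = 6.195 × 616.30 = 3818 g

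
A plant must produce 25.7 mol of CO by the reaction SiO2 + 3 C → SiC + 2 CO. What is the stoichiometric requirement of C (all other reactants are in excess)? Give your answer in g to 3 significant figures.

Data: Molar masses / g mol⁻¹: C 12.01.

463 g

n(CO) = 25.70 mol
n(C) = (3/2) × 25.70 = 38.55 mol
mass = 38.55 × 12.01 = 463.0 g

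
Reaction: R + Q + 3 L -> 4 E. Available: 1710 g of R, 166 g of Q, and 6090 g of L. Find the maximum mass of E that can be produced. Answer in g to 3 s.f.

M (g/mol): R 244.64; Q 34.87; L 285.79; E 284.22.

n(R) = 1710 / 244.64 = 6.990 mol
n(Q) = 166.0 / 34.87 = 4.761 mol
n(L) = 6090 / 285.79 = 21.31 mol
n/ν → R: 6.990, Q: 4.761, L: 7.103; Q is limiting.
n(E) = (4/1) × 4.761 = 19.04 mol
mass = 19.04 × 284.22 = 5412 g

5410 g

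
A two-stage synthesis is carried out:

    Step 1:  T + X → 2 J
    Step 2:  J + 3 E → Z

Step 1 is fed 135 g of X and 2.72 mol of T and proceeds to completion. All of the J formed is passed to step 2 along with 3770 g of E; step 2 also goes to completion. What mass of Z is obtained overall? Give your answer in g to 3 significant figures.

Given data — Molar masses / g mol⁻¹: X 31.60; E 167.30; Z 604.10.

Step 1:
n(X) = 135.0 / 31.60 = 4.272 mol
n(T) = 2.720 mol
n/ν → X: 4.272, T: 2.720; T is limiting.
n(J) produced = (2/1) × 2.720 = 5.440 mol
Step 2:
n(J) available = 5.440 mol
n(E) = 3770 / 167.30 = 22.53 mol
n/ν → J: 5.440, E: 7.510; J is limiting.
n(Z) = (1/1) × 5.440 = 5.440 mol
mass = 5.440 × 604.10 = 3286 g

3290 g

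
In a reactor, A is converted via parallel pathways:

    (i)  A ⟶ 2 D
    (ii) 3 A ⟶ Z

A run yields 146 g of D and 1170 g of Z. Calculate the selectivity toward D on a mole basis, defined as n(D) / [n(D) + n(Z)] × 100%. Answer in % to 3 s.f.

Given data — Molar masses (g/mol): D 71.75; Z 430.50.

n(D) = 146 / 71.75 = 2.035 mol
n(Z) = 1170 / 430.50 = 2.718 mol
selectivity = 2.035/(2.035+2.718) × 100 = 42.82 %

42.8 %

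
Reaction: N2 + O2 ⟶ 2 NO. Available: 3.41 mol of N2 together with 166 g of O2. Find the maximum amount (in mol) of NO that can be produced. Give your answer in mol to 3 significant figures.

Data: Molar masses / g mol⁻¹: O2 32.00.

6.82 mol

n(N2) = 3.410 mol
n(O2) = 166.0 / 32.00 = 5.188 mol
n/ν → N2: 3.410, O2: 5.188; N2 is limiting.
n(NO) = (2/1) × 3.410 = 6.820 mol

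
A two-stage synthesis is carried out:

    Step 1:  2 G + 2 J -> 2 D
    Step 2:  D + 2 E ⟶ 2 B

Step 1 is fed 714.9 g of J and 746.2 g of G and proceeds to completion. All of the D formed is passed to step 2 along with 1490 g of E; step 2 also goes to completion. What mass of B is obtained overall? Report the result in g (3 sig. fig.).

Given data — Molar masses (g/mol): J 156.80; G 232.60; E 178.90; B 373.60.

2400 g

Step 1:
n(J) = 714.9 / 156.80 = 4.559 mol
n(G) = 746.2 / 232.60 = 3.208 mol
n/ν for J = 4.559/2 = 2.280
n/ν for G = 3.208/2 = 1.604
Smallest n/ν is G → limiting reagent.
n(D) produced = (2/2) × 3.208 = 3.208 mol
Step 2:
n(D) available = 3.208 mol
n(E) = 1490 / 178.90 = 8.329 mol
n/ν for D = 3.208/1 = 3.208
n/ν for E = 8.329/2 = 4.165
Smallest n/ν is D → limiting reagent.
n(B) = (2/1) × 3.208 = 6.416 mol
mass = 6.416 × 373.60 = 2397 g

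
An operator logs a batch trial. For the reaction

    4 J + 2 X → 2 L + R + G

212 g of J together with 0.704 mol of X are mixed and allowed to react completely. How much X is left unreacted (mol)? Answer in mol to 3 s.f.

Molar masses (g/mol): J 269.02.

0.310 mol

n(J) = 212.0 / 269.02 = 0.7880 mol
n(X) = 0.7040 mol
n/ν for J = 0.7880/4 = 0.1970
n/ν for X = 0.7040/2 = 0.3520
Smallest n/ν is J → limiting reagent.
X consumed = (2/4) × 0.7880 = 0.3940 mol
X remaining = 0.7040 − 0.3940 = 0.3100 mol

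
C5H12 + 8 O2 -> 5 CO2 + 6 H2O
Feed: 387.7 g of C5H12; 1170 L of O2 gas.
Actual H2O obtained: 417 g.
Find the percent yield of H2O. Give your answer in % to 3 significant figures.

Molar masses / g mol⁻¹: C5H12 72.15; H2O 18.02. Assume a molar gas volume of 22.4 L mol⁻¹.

71.8 %

n(C5H12) = 387.7 / 72.15 = 5.374 mol
n(O2) = 1170 / 22.4 = 52.23 mol
n/ν → C5H12: 5.374, O2: 6.529; C5H12 is limiting.
theoretical n(H2O) = (6/1) × 5.374 = 32.24 mol → 581.0 g
% yield = 417 / 581.0 × 100 = 71.77 %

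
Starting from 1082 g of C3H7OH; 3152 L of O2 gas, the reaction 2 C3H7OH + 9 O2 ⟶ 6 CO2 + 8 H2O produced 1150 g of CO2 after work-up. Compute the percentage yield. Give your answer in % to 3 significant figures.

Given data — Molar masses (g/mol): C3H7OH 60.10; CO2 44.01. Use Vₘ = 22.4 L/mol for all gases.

n(C3H7OH) = 1082 / 60.10 = 18.00 mol
n(O2) = 3152 / 22.4 = 140.7 mol
n/ν → C3H7OH: 9.000, O2: 15.63; C3H7OH is limiting.
theoretical n(CO2) = (6/2) × 18.00 = 54.00 mol → 2377 g
% yield = 1150 / 2377 × 100 = 48.38 %

48.4 %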